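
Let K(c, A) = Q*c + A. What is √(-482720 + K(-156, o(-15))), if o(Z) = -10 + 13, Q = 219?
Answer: I*√516881 ≈ 718.94*I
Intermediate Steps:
o(Z) = 3
K(c, A) = A + 219*c (K(c, A) = 219*c + A = A + 219*c)
√(-482720 + K(-156, o(-15))) = √(-482720 + (3 + 219*(-156))) = √(-482720 + (3 - 34164)) = √(-482720 - 34161) = √(-516881) = I*√516881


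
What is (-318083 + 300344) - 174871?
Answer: -192610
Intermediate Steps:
(-318083 + 300344) - 174871 = -17739 - 174871 = -192610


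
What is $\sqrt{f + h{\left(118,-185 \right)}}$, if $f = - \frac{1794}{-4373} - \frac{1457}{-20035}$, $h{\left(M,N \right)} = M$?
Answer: $\frac{\sqrt{909480874759243755}}{87613055} \approx 10.885$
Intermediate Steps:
$f = \frac{42314251}{87613055}$ ($f = \left(-1794\right) \left(- \frac{1}{4373}\right) - - \frac{1457}{20035} = \frac{1794}{4373} + \frac{1457}{20035} = \frac{42314251}{87613055} \approx 0.48297$)
$\sqrt{f + h{\left(118,-185 \right)}} = \sqrt{\frac{42314251}{87613055} + 118} = \sqrt{\frac{10380654741}{87613055}} = \frac{\sqrt{909480874759243755}}{87613055}$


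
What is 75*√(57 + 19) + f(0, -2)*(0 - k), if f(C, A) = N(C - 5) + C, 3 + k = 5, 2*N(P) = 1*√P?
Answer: 150*√19 - I*√5 ≈ 653.83 - 2.2361*I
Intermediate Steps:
N(P) = √P/2 (N(P) = (1*√P)/2 = √P/2)
k = 2 (k = -3 + 5 = 2)
f(C, A) = C + √(-5 + C)/2 (f(C, A) = √(C - 5)/2 + C = √(-5 + C)/2 + C = C + √(-5 + C)/2)
75*√(57 + 19) + f(0, -2)*(0 - k) = 75*√(57 + 19) + (0 + √(-5 + 0)/2)*(0 - 1*2) = 75*√76 + (0 + √(-5)/2)*(0 - 2) = 75*(2*√19) + (0 + (I*√5)/2)*(-2) = 150*√19 + (0 + I*√5/2)*(-2) = 150*√19 + (I*√5/2)*(-2) = 150*√19 - I*√5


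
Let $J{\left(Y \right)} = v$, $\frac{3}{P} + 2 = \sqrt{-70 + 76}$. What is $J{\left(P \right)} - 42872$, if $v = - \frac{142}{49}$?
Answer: $- \frac{2100870}{49} \approx -42875.0$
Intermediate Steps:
$P = \frac{3}{-2 + \sqrt{6}}$ ($P = \frac{3}{-2 + \sqrt{-70 + 76}} = \frac{3}{-2 + \sqrt{6}} \approx 6.6742$)
$v = - \frac{142}{49}$ ($v = \left(-142\right) \frac{1}{49} = - \frac{142}{49} \approx -2.898$)
$J{\left(Y \right)} = - \frac{142}{49}$
$J{\left(P \right)} - 42872 = - \frac{142}{49} - 42872 = - \frac{2100870}{49}$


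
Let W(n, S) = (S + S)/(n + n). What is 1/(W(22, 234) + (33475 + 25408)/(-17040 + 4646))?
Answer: 136334/802385 ≈ 0.16991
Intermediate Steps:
W(n, S) = S/n (W(n, S) = (2*S)/((2*n)) = (2*S)*(1/(2*n)) = S/n)
1/(W(22, 234) + (33475 + 25408)/(-17040 + 4646)) = 1/(234/22 + (33475 + 25408)/(-17040 + 4646)) = 1/(234*(1/22) + 58883/(-12394)) = 1/(117/11 + 58883*(-1/12394)) = 1/(117/11 - 58883/12394) = 1/(802385/136334) = 136334/802385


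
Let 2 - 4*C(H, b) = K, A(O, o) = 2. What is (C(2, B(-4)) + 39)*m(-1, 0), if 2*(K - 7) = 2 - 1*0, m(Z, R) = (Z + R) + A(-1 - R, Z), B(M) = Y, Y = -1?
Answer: 75/2 ≈ 37.500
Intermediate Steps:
B(M) = -1
m(Z, R) = 2 + R + Z (m(Z, R) = (Z + R) + 2 = (R + Z) + 2 = 2 + R + Z)
K = 8 (K = 7 + (2 - 1*0)/2 = 7 + (2 + 0)/2 = 7 + (½)*2 = 7 + 1 = 8)
C(H, b) = -3/2 (C(H, b) = ½ - ¼*8 = ½ - 2 = -3/2)
(C(2, B(-4)) + 39)*m(-1, 0) = (-3/2 + 39)*(2 + 0 - 1) = (75/2)*1 = 75/2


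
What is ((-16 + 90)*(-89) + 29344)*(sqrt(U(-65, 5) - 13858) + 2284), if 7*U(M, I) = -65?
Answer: 51979272 + 22758*I*sqrt(679497)/7 ≈ 5.1979e+7 + 2.68e+6*I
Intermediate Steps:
U(M, I) = -65/7 (U(M, I) = (1/7)*(-65) = -65/7)
((-16 + 90)*(-89) + 29344)*(sqrt(U(-65, 5) - 13858) + 2284) = ((-16 + 90)*(-89) + 29344)*(sqrt(-65/7 - 13858) + 2284) = (74*(-89) + 29344)*(sqrt(-97071/7) + 2284) = (-6586 + 29344)*(I*sqrt(679497)/7 + 2284) = 22758*(2284 + I*sqrt(679497)/7) = 51979272 + 22758*I*sqrt(679497)/7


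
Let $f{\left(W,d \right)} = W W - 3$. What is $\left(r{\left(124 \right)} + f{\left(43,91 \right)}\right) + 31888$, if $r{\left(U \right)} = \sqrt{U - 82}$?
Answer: $33734 + \sqrt{42} \approx 33741.0$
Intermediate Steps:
$f{\left(W,d \right)} = -3 + W^{2}$ ($f{\left(W,d \right)} = W^{2} - 3 = -3 + W^{2}$)
$r{\left(U \right)} = \sqrt{-82 + U}$
$\left(r{\left(124 \right)} + f{\left(43,91 \right)}\right) + 31888 = \left(\sqrt{-82 + 124} - \left(3 - 43^{2}\right)\right) + 31888 = \left(\sqrt{42} + \left(-3 + 1849\right)\right) + 31888 = \left(\sqrt{42} + 1846\right) + 31888 = \left(1846 + \sqrt{42}\right) + 31888 = 33734 + \sqrt{42}$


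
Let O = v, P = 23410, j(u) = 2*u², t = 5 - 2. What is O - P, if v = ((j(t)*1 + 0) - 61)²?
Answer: -21561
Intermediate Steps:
t = 3
v = 1849 (v = (((2*3²)*1 + 0) - 61)² = (((2*9)*1 + 0) - 61)² = ((18*1 + 0) - 61)² = ((18 + 0) - 61)² = (18 - 61)² = (-43)² = 1849)
O = 1849
O - P = 1849 - 1*23410 = 1849 - 23410 = -21561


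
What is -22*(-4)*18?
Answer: 1584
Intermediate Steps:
-22*(-4)*18 = 88*18 = 1584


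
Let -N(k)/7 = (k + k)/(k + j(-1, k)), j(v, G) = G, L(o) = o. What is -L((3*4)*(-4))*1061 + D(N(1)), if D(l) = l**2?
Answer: 50977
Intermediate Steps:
N(k) = -7 (N(k) = -7*(k + k)/(k + k) = -7*2*k/(2*k) = -7*2*k*1/(2*k) = -7*1 = -7)
-L((3*4)*(-4))*1061 + D(N(1)) = -(3*4)*(-4)*1061 + (-7)**2 = -12*(-4)*1061 + 49 = -(-48)*1061 + 49 = -1*(-50928) + 49 = 50928 + 49 = 50977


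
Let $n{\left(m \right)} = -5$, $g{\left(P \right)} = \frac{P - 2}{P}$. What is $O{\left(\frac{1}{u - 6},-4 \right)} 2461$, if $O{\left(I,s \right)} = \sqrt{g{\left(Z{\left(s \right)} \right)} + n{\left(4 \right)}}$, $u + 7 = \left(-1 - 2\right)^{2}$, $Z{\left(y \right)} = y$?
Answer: $\frac{2461 i \sqrt{14}}{2} \approx 4604.1 i$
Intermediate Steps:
$g{\left(P \right)} = \frac{-2 + P}{P}$ ($g{\left(P \right)} = \frac{P - 2}{P} = \frac{-2 + P}{P}$)
$u = 2$ ($u = -7 + \left(-1 - 2\right)^{2} = -7 + \left(-3\right)^{2} = -7 + 9 = 2$)
$O{\left(I,s \right)} = \sqrt{-5 + \frac{-2 + s}{s}}$ ($O{\left(I,s \right)} = \sqrt{\frac{-2 + s}{s} - 5} = \sqrt{-5 + \frac{-2 + s}{s}}$)
$O{\left(\frac{1}{u - 6},-4 \right)} 2461 = \sqrt{-4 - \frac{2}{-4}} \cdot 2461 = \sqrt{-4 - - \frac{1}{2}} \cdot 2461 = \sqrt{-4 + \frac{1}{2}} \cdot 2461 = \sqrt{- \frac{7}{2}} \cdot 2461 = \frac{i \sqrt{14}}{2} \cdot 2461 = \frac{2461 i \sqrt{14}}{2}$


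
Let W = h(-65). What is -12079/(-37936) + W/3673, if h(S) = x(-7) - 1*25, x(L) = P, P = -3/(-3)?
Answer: 43455703/139338928 ≈ 0.31187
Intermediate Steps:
P = 1 (P = -3*(-⅓) = 1)
x(L) = 1
h(S) = -24 (h(S) = 1 - 1*25 = 1 - 25 = -24)
W = -24
-12079/(-37936) + W/3673 = -12079/(-37936) - 24/3673 = -12079*(-1/37936) - 24*1/3673 = 12079/37936 - 24/3673 = 43455703/139338928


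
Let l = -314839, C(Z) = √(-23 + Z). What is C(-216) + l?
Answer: -314839 + I*√239 ≈ -3.1484e+5 + 15.46*I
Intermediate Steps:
C(-216) + l = √(-23 - 216) - 314839 = √(-239) - 314839 = I*√239 - 314839 = -314839 + I*√239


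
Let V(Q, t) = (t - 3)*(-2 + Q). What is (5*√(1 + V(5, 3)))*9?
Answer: 45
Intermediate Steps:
V(Q, t) = (-3 + t)*(-2 + Q)
(5*√(1 + V(5, 3)))*9 = (5*√(1 + (6 - 3*5 - 2*3 + 5*3)))*9 = (5*√(1 + (6 - 15 - 6 + 15)))*9 = (5*√(1 + 0))*9 = (5*√1)*9 = (5*1)*9 = 5*9 = 45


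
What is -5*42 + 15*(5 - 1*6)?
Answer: -225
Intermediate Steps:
-5*42 + 15*(5 - 1*6) = -210 + 15*(5 - 6) = -210 + 15*(-1) = -210 - 15 = -225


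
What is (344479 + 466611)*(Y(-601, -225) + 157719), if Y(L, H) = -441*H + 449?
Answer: 208768888370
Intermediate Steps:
Y(L, H) = 449 - 441*H
(344479 + 466611)*(Y(-601, -225) + 157719) = (344479 + 466611)*((449 - 441*(-225)) + 157719) = 811090*((449 + 99225) + 157719) = 811090*(99674 + 157719) = 811090*257393 = 208768888370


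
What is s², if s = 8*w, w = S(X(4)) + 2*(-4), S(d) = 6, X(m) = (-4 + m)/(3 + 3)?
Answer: 256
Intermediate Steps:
X(m) = -⅔ + m/6 (X(m) = (-4 + m)/6 = (-4 + m)*(⅙) = -⅔ + m/6)
w = -2 (w = 6 + 2*(-4) = 6 - 8 = -2)
s = -16 (s = 8*(-2) = -16)
s² = (-16)² = 256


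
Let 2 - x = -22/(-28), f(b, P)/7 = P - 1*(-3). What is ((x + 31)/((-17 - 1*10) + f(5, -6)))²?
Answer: 203401/451584 ≈ 0.45042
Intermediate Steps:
f(b, P) = 21 + 7*P (f(b, P) = 7*(P - 1*(-3)) = 7*(P + 3) = 7*(3 + P) = 21 + 7*P)
x = 17/14 (x = 2 - (-22)/(-28) = 2 - (-22)*(-1)/28 = 2 - 1*11/14 = 2 - 11/14 = 17/14 ≈ 1.2143)
((x + 31)/((-17 - 1*10) + f(5, -6)))² = ((17/14 + 31)/((-17 - 1*10) + (21 + 7*(-6))))² = (451/(14*((-17 - 10) + (21 - 42))))² = (451/(14*(-27 - 21)))² = ((451/14)/(-48))² = ((451/14)*(-1/48))² = (-451/672)² = 203401/451584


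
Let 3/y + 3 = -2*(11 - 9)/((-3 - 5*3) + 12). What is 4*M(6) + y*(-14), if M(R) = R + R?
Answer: 66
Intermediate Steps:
M(R) = 2*R
y = -9/7 (y = 3/(-3 - 2*(11 - 9)/((-3 - 5*3) + 12)) = 3/(-3 - 4/((-3 - 15) + 12)) = 3/(-3 - 4/(-18 + 12)) = 3/(-3 - 4/(-6)) = 3/(-3 - 4*(-1)/6) = 3/(-3 - 2*(-1/3)) = 3/(-3 + 2/3) = 3/(-7/3) = 3*(-3/7) = -9/7 ≈ -1.2857)
4*M(6) + y*(-14) = 4*(2*6) - 9/7*(-14) = 4*12 + 18 = 48 + 18 = 66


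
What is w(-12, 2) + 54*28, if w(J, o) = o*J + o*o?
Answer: 1492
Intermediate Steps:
w(J, o) = o² + J*o (w(J, o) = J*o + o² = o² + J*o)
w(-12, 2) + 54*28 = 2*(-12 + 2) + 54*28 = 2*(-10) + 1512 = -20 + 1512 = 1492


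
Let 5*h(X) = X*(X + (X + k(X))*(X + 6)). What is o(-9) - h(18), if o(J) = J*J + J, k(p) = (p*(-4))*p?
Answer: 552132/5 ≈ 1.1043e+5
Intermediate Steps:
k(p) = -4*p² (k(p) = (-4*p)*p = -4*p²)
o(J) = J + J² (o(J) = J² + J = J + J²)
h(X) = X*(X + (6 + X)*(X - 4*X²))/5 (h(X) = (X*(X + (X - 4*X²)*(X + 6)))/5 = (X*(X + (X - 4*X²)*(6 + X)))/5 = (X*(X + (6 + X)*(X - 4*X²)))/5 = X*(X + (6 + X)*(X - 4*X²))/5)
o(-9) - h(18) = -9*(1 - 9) - 18²*(7 - 23*18 - 4*18²)/5 = -9*(-8) - 324*(7 - 414 - 4*324)/5 = 72 - 324*(7 - 414 - 1296)/5 = 72 - 324*(-1703)/5 = 72 - 1*(-551772/5) = 72 + 551772/5 = 552132/5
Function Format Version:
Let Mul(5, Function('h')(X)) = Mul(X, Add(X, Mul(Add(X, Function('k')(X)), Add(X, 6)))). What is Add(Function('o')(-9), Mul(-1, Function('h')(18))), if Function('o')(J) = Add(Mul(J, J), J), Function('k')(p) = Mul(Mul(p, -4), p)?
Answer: Rational(552132, 5) ≈ 1.1043e+5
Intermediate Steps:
Function('k')(p) = Mul(-4, Pow(p, 2)) (Function('k')(p) = Mul(Mul(-4, p), p) = Mul(-4, Pow(p, 2)))
Function('o')(J) = Add(J, Pow(J, 2)) (Function('o')(J) = Add(Pow(J, 2), J) = Add(J, Pow(J, 2)))
Function('h')(X) = Mul(Rational(1, 5), X, Add(X, Mul(Add(6, X), Add(X, Mul(-4, Pow(X, 2)))))) (Function('h')(X) = Mul(Rational(1, 5), Mul(X, Add(X, Mul(Add(X, Mul(-4, Pow(X, 2))), Add(X, 6))))) = Mul(Rational(1, 5), Mul(X, Add(X, Mul(Add(X, Mul(-4, Pow(X, 2))), Add(6, X))))) = Mul(Rational(1, 5), Mul(X, Add(X, Mul(Add(6, X), Add(X, Mul(-4, Pow(X, 2))))))) = Mul(Rational(1, 5), X, Add(X, Mul(Add(6, X), Add(X, Mul(-4, Pow(X, 2)))))))
Add(Function('o')(-9), Mul(-1, Function('h')(18))) = Add(Mul(-9, Add(1, -9)), Mul(-1, Mul(Rational(1, 5), Pow(18, 2), Add(7, Mul(-23, 18), Mul(-4, Pow(18, 2)))))) = Add(Mul(-9, -8), Mul(-1, Mul(Rational(1, 5), 324, Add(7, -414, Mul(-4, 324))))) = Add(72, Mul(-1, Mul(Rational(1, 5), 324, Add(7, -414, -1296)))) = Add(72, Mul(-1, Mul(Rational(1, 5), 324, -1703))) = Add(72, Mul(-1, Rational(-551772, 5))) = Add(72, Rational(551772, 5)) = Rational(552132, 5)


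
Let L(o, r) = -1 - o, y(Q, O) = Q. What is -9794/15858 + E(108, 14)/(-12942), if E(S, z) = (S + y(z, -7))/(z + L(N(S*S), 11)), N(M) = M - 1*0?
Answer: -672499232/1088881641 ≈ -0.61761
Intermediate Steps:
N(M) = M (N(M) = M + 0 = M)
E(S, z) = (S + z)/(-1 + z - S²) (E(S, z) = (S + z)/(z + (-1 - S*S)) = (S + z)/(z + (-1 - S²)) = (S + z)/(-1 + z - S²))
-9794/15858 + E(108, 14)/(-12942) = -9794/15858 + ((108 + 14)/(-1 + 14 - 1*108²))/(-12942) = -9794*1/15858 + (122/(-1 + 14 - 1*11664))*(-1/12942) = -4897/7929 + (122/(-1 + 14 - 11664))*(-1/12942) = -4897/7929 + (122/(-11651))*(-1/12942) = -4897/7929 - 1/11651*122*(-1/12942) = -4897/7929 - 2/191*(-1/12942) = -4897/7929 + 1/1235961 = -672499232/1088881641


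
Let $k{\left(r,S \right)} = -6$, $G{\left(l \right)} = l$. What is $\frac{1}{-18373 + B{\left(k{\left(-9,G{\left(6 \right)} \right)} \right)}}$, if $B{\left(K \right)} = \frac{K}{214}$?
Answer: $- \frac{107}{1965914} \approx -5.4428 \cdot 10^{-5}$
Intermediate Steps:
$B{\left(K \right)} = \frac{K}{214}$ ($B{\left(K \right)} = K \frac{1}{214} = \frac{K}{214}$)
$\frac{1}{-18373 + B{\left(k{\left(-9,G{\left(6 \right)} \right)} \right)}} = \frac{1}{-18373 + \frac{1}{214} \left(-6\right)} = \frac{1}{-18373 - \frac{3}{107}} = \frac{1}{- \frac{1965914}{107}} = - \frac{107}{1965914}$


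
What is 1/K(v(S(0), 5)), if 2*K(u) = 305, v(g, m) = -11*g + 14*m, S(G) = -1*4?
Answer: 2/305 ≈ 0.0065574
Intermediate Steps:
S(G) = -4
K(u) = 305/2 (K(u) = (½)*305 = 305/2)
1/K(v(S(0), 5)) = 1/(305/2) = 2/305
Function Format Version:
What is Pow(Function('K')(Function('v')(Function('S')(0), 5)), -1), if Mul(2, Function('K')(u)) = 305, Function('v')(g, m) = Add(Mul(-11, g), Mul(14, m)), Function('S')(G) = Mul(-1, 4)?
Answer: Rational(2, 305) ≈ 0.0065574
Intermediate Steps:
Function('S')(G) = -4
Function('K')(u) = Rational(305, 2) (Function('K')(u) = Mul(Rational(1, 2), 305) = Rational(305, 2))
Pow(Function('K')(Function('v')(Function('S')(0), 5)), -1) = Pow(Rational(305, 2), -1) = Rational(2, 305)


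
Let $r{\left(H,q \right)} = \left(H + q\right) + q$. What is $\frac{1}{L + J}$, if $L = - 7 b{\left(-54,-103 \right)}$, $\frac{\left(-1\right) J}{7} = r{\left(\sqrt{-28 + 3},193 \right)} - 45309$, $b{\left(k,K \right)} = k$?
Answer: $\frac{44977}{14160513878} + \frac{5 i}{14160513878} \approx 3.1762 \cdot 10^{-6} + 3.5309 \cdot 10^{-10} i$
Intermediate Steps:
$r{\left(H,q \right)} = H + 2 q$
$J = 314461 - 35 i$ ($J = - 7 \left(\left(\sqrt{-28 + 3} + 2 \cdot 193\right) - 45309\right) = - 7 \left(\left(\sqrt{-25} + 386\right) - 45309\right) = - 7 \left(\left(5 i + 386\right) - 45309\right) = - 7 \left(\left(386 + 5 i\right) - 45309\right) = - 7 \left(-44923 + 5 i\right) = 314461 - 35 i \approx 3.1446 \cdot 10^{5} - 35.0 i$)
$L = 378$ ($L = \left(-7\right) \left(-54\right) = 378$)
$\frac{1}{L + J} = \frac{1}{378 + \left(314461 - 35 i\right)} = \frac{1}{314839 - 35 i} = \frac{314839 + 35 i}{99123597146}$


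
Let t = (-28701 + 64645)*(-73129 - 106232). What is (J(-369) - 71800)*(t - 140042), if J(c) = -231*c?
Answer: -86642467049614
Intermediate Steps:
t = -6446951784 (t = 35944*(-179361) = -6446951784)
(J(-369) - 71800)*(t - 140042) = (-231*(-369) - 71800)*(-6446951784 - 140042) = (85239 - 71800)*(-6447091826) = 13439*(-6447091826) = -86642467049614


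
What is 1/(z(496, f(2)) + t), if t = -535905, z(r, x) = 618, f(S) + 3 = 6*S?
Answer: -1/535287 ≈ -1.8682e-6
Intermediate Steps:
f(S) = -3 + 6*S
1/(z(496, f(2)) + t) = 1/(618 - 535905) = 1/(-535287) = -1/535287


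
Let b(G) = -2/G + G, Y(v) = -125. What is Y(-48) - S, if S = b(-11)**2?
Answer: -29286/121 ≈ -242.03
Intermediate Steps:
b(G) = G - 2/G
S = 14161/121 (S = (-11 - 2/(-11))**2 = (-11 - 2*(-1/11))**2 = (-11 + 2/11)**2 = (-119/11)**2 = 14161/121 ≈ 117.03)
Y(-48) - S = -125 - 1*14161/121 = -125 - 14161/121 = -29286/121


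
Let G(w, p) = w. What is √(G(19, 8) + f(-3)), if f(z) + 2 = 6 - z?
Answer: √26 ≈ 5.0990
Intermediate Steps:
f(z) = 4 - z (f(z) = -2 + (6 - z) = 4 - z)
√(G(19, 8) + f(-3)) = √(19 + (4 - 1*(-3))) = √(19 + (4 + 3)) = √(19 + 7) = √26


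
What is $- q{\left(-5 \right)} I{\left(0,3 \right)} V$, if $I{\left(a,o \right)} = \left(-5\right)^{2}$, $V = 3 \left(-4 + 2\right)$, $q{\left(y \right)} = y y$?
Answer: $3750$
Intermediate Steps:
$q{\left(y \right)} = y^{2}$
$V = -6$ ($V = 3 \left(-2\right) = -6$)
$I{\left(a,o \right)} = 25$
$- q{\left(-5 \right)} I{\left(0,3 \right)} V = - \left(-5\right)^{2} \cdot 25 \left(-6\right) = \left(-1\right) 25 \cdot 25 \left(-6\right) = \left(-25\right) 25 \left(-6\right) = \left(-625\right) \left(-6\right) = 3750$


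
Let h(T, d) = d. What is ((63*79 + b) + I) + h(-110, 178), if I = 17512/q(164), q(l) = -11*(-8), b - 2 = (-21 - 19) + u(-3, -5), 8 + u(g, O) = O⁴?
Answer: 5933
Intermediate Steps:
u(g, O) = -8 + O⁴
b = 579 (b = 2 + ((-21 - 19) + (-8 + (-5)⁴)) = 2 + (-40 + (-8 + 625)) = 2 + (-40 + 617) = 2 + 577 = 579)
q(l) = 88
I = 199 (I = 17512/88 = 17512*(1/88) = 199)
((63*79 + b) + I) + h(-110, 178) = ((63*79 + 579) + 199) + 178 = ((4977 + 579) + 199) + 178 = (5556 + 199) + 178 = 5755 + 178 = 5933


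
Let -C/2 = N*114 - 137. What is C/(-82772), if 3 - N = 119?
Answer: -13361/41386 ≈ -0.32284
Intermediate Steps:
N = -116 (N = 3 - 1*119 = 3 - 119 = -116)
C = 26722 (C = -2*(-116*114 - 137) = -2*(-13224 - 137) = -2*(-13361) = 26722)
C/(-82772) = 26722/(-82772) = 26722*(-1/82772) = -13361/41386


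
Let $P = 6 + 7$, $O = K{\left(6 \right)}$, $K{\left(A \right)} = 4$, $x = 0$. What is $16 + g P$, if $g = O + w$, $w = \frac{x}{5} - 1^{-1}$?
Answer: $55$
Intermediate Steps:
$O = 4$
$P = 13$
$w = -1$ ($w = \frac{0}{5} - 1^{-1} = 0 \cdot \frac{1}{5} - 1 = 0 - 1 = -1$)
$g = 3$ ($g = 4 - 1 = 3$)
$16 + g P = 16 + 3 \cdot 13 = 16 + 39 = 55$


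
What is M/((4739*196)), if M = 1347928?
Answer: 336982/232211 ≈ 1.4512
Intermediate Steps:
M/((4739*196)) = 1347928/((4739*196)) = 1347928/928844 = 1347928*(1/928844) = 336982/232211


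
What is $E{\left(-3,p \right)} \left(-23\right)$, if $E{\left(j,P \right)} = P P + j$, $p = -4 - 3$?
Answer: $-1058$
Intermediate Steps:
$p = -7$ ($p = -4 - 3 = -7$)
$E{\left(j,P \right)} = j + P^{2}$ ($E{\left(j,P \right)} = P^{2} + j = j + P^{2}$)
$E{\left(-3,p \right)} \left(-23\right) = \left(-3 + \left(-7\right)^{2}\right) \left(-23\right) = \left(-3 + 49\right) \left(-23\right) = 46 \left(-23\right) = -1058$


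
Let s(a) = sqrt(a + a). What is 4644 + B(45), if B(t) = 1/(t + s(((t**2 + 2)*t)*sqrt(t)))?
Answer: 76323540923/16434871 - 4054*sqrt(5)/246523065 + 5**(3/4)*sqrt(12162)/246523065 + 4054*5**(1/4)*sqrt(12162)/739569195 ≈ 4644.0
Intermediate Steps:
s(a) = sqrt(2)*sqrt(a) (s(a) = sqrt(2*a) = sqrt(2)*sqrt(a))
B(t) = 1/(t + sqrt(2)*sqrt(t**(3/2)*(2 + t**2))) (B(t) = 1/(t + sqrt(2)*sqrt(((t**2 + 2)*t)*sqrt(t))) = 1/(t + sqrt(2)*sqrt(((2 + t**2)*t)*sqrt(t))) = 1/(t + sqrt(2)*sqrt((t*(2 + t**2))*sqrt(t))) = 1/(t + sqrt(2)*sqrt(t**(3/2)*(2 + t**2))))
4644 + B(45) = 4644 + 1/(45 + sqrt(2)*sqrt(45**(3/2)*(2 + 45**2))) = 4644 + 1/(45 + sqrt(2)*sqrt((135*sqrt(5))*(2 + 2025))) = 4644 + 1/(45 + sqrt(2)*sqrt((135*sqrt(5))*2027)) = 4644 + 1/(45 + sqrt(2)*sqrt(273645*sqrt(5))) = 4644 + 1/(45 + sqrt(2)*(3*5**(3/4)*sqrt(6081))) = 4644 + 1/(45 + 3*5**(3/4)*sqrt(12162))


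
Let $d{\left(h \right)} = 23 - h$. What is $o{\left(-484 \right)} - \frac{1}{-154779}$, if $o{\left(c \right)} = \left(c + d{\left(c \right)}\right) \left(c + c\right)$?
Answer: $- \frac{3445999655}{154779} \approx -22264.0$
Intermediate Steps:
$o{\left(c \right)} = 46 c$ ($o{\left(c \right)} = \left(c - \left(-23 + c\right)\right) \left(c + c\right) = 23 \cdot 2 c = 46 c$)
$o{\left(-484 \right)} - \frac{1}{-154779} = 46 \left(-484\right) - \frac{1}{-154779} = -22264 - - \frac{1}{154779} = -22264 + \frac{1}{154779} = - \frac{3445999655}{154779}$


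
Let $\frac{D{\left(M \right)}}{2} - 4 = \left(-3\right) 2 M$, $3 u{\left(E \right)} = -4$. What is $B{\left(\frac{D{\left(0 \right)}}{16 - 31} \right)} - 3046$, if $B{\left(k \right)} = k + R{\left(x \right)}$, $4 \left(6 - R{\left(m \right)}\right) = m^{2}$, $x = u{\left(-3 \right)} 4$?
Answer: $- \frac{137144}{45} \approx -3047.6$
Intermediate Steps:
$u{\left(E \right)} = - \frac{4}{3}$ ($u{\left(E \right)} = \frac{1}{3} \left(-4\right) = - \frac{4}{3}$)
$D{\left(M \right)} = 8 - 12 M$ ($D{\left(M \right)} = 8 + 2 \left(-3\right) 2 M = 8 + 2 \left(- 6 M\right) = 8 - 12 M$)
$x = - \frac{16}{3}$ ($x = \left(- \frac{4}{3}\right) 4 = - \frac{16}{3} \approx -5.3333$)
$R{\left(m \right)} = 6 - \frac{m^{2}}{4}$
$B{\left(k \right)} = - \frac{10}{9} + k$ ($B{\left(k \right)} = k + \left(6 - \frac{\left(- \frac{16}{3}\right)^{2}}{4}\right) = k + \left(6 - \frac{64}{9}\right) = k - \frac{10}{9} = - \frac{10}{9} + k$)
$B{\left(\frac{D{\left(0 \right)}}{16 - 31} \right)} - 3046 = \left(- \frac{10}{9} + \frac{8 - 0}{16 - 31}\right) - 3046 = \left(- \frac{10}{9} + \frac{8 + 0}{-15}\right) - 3046 = \left(- \frac{10}{9} + 8 \left(- \frac{1}{15}\right)\right) - 3046 = \left(- \frac{10}{9} - \frac{8}{15}\right) - 3046 = - \frac{74}{45} - 3046 = - \frac{137144}{45}$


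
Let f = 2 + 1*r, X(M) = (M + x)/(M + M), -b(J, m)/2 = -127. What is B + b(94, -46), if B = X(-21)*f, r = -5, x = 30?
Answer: 3565/14 ≈ 254.64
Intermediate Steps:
b(J, m) = 254 (b(J, m) = -2*(-127) = 254)
X(M) = (30 + M)/(2*M) (X(M) = (M + 30)/(M + M) = (30 + M)/((2*M)) = (30 + M)*(1/(2*M)) = (30 + M)/(2*M))
f = -3 (f = 2 + 1*(-5) = 2 - 5 = -3)
B = 9/14 (B = ((1/2)*(30 - 21)/(-21))*(-3) = ((1/2)*(-1/21)*9)*(-3) = -3/14*(-3) = 9/14 ≈ 0.64286)
B + b(94, -46) = 9/14 + 254 = 3565/14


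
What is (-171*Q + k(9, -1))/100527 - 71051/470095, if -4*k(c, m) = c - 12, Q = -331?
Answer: 25954207719/63009653420 ≈ 0.41191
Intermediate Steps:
k(c, m) = 3 - c/4 (k(c, m) = -(c - 12)/4 = -(-12 + c)/4 = 3 - c/4)
(-171*Q + k(9, -1))/100527 - 71051/470095 = (-171*(-331) + (3 - 1/4*9))/100527 - 71051/470095 = (56601 + (3 - 9/4))*(1/100527) - 71051*1/470095 = (56601 + 3/4)*(1/100527) - 71051/470095 = (226407/4)*(1/100527) - 71051/470095 = 75469/134036 - 71051/470095 = 25954207719/63009653420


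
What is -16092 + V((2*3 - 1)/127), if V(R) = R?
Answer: -2043679/127 ≈ -16092.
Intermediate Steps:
-16092 + V((2*3 - 1)/127) = -16092 + (2*3 - 1)/127 = -16092 + (6 - 1)*(1/127) = -16092 + 5*(1/127) = -16092 + 5/127 = -2043679/127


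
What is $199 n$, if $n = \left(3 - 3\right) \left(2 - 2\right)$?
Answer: $0$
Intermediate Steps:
$n = 0$ ($n = 0 \cdot 0 = 0$)
$199 n = 199 \cdot 0 = 0$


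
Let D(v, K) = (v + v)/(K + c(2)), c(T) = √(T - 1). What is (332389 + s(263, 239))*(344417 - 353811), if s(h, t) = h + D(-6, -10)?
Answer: -9374836240/3 ≈ -3.1249e+9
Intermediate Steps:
c(T) = √(-1 + T)
D(v, K) = 2*v/(1 + K) (D(v, K) = (v + v)/(K + √(-1 + 2)) = (2*v)/(K + √1) = (2*v)/(K + 1) = (2*v)/(1 + K) = 2*v/(1 + K))
s(h, t) = 4/3 + h (s(h, t) = h + 2*(-6)/(1 - 10) = h + 2*(-6)/(-9) = h + 2*(-6)*(-⅑) = h + 4/3 = 4/3 + h)
(332389 + s(263, 239))*(344417 - 353811) = (332389 + (4/3 + 263))*(344417 - 353811) = (332389 + 793/3)*(-9394) = (997960/3)*(-9394) = -9374836240/3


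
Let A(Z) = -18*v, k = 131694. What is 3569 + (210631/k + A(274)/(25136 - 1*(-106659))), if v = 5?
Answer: 12394698391111/3471322146 ≈ 3570.6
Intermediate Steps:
A(Z) = -90 (A(Z) = -18*5 = -90)
3569 + (210631/k + A(274)/(25136 - 1*(-106659))) = 3569 + (210631/131694 - 90/(25136 - 1*(-106659))) = 3569 + (210631*(1/131694) - 90/(25136 + 106659)) = 3569 + (210631/131694 - 90/131795) = 3569 + (210631/131694 - 90*1/131795) = 3569 + (210631/131694 - 18/26359) = 3569 + 5549652037/3471322146 = 12394698391111/3471322146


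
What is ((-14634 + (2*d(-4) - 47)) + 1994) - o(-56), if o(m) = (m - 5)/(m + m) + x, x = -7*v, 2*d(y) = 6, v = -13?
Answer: -1430525/112 ≈ -12773.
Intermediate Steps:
d(y) = 3 (d(y) = (½)*6 = 3)
x = 91 (x = -7*(-13) = 91)
o(m) = 91 + (-5 + m)/(2*m) (o(m) = (m - 5)/(m + m) + 91 = (-5 + m)/((2*m)) + 91 = (-5 + m)*(1/(2*m)) + 91 = (-5 + m)/(2*m) + 91 = 91 + (-5 + m)/(2*m))
((-14634 + (2*d(-4) - 47)) + 1994) - o(-56) = ((-14634 + (2*3 - 47)) + 1994) - (-5 + 183*(-56))/(2*(-56)) = ((-14634 + (6 - 47)) + 1994) - (-1)*(-5 - 10248)/(2*56) = ((-14634 - 41) + 1994) - (-1)*(-10253)/(2*56) = (-14675 + 1994) - 1*10253/112 = -12681 - 10253/112 = -1430525/112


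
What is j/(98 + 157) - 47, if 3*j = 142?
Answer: -35813/765 ≈ -46.814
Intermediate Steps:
j = 142/3 (j = (⅓)*142 = 142/3 ≈ 47.333)
j/(98 + 157) - 47 = 142/(3*(98 + 157)) - 47 = (142/3)/255 - 47 = (142/3)*(1/255) - 47 = 142/765 - 47 = -35813/765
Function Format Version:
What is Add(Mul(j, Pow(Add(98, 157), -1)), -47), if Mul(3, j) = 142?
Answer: Rational(-35813, 765) ≈ -46.814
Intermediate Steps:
j = Rational(142, 3) (j = Mul(Rational(1, 3), 142) = Rational(142, 3) ≈ 47.333)
Add(Mul(j, Pow(Add(98, 157), -1)), -47) = Add(Mul(Rational(142, 3), Pow(Add(98, 157), -1)), -47) = Add(Mul(Rational(142, 3), Pow(255, -1)), -47) = Add(Mul(Rational(142, 3), Rational(1, 255)), -47) = Add(Rational(142, 765), -47) = Rational(-35813, 765)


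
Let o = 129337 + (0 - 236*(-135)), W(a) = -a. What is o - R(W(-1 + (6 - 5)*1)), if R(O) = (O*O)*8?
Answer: 161197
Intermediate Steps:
R(O) = 8*O**2 (R(O) = O**2*8 = 8*O**2)
o = 161197 (o = 129337 + (0 + 31860) = 129337 + 31860 = 161197)
o - R(W(-1 + (6 - 5)*1)) = 161197 - 8*(-(-1 + (6 - 5)*1))**2 = 161197 - 8*(-(-1 + 1*1))**2 = 161197 - 8*(-(-1 + 1))**2 = 161197 - 8*(-1*0)**2 = 161197 - 8*0**2 = 161197 - 8*0 = 161197 - 1*0 = 161197 + 0 = 161197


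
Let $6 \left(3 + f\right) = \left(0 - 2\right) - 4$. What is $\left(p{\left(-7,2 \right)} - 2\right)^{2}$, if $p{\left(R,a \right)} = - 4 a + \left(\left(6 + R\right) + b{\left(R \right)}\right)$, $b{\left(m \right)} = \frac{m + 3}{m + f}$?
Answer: $\frac{13689}{121} \approx 113.13$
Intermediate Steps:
$f = -4$ ($f = -3 + \frac{\left(0 - 2\right) - 4}{6} = -3 + \frac{-2 - 4}{6} = -3 + \frac{1}{6} \left(-6\right) = -3 - 1 = -4$)
$b{\left(m \right)} = \frac{3 + m}{-4 + m}$ ($b{\left(m \right)} = \frac{m + 3}{m - 4} = \frac{3 + m}{-4 + m}$)
$p{\left(R,a \right)} = 6 + R - 4 a + \frac{3 + R}{-4 + R}$ ($p{\left(R,a \right)} = - 4 a + \left(\left(6 + R\right) + \frac{3 + R}{-4 + R}\right) = - 4 a + \left(6 + R + \frac{3 + R}{-4 + R}\right) = 6 + R - 4 a + \frac{3 + R}{-4 + R}$)
$\left(p{\left(-7,2 \right)} - 2\right)^{2} = \left(\frac{3 - 7 + \left(-4 - 7\right) \left(6 - 7 - 8\right)}{-4 - 7} - 2\right)^{2} = \left(\frac{3 - 7 - 11 \left(6 - 7 - 8\right)}{-11} - 2\right)^{2} = \left(- \frac{3 - 7 - -99}{11} - 2\right)^{2} = \left(- \frac{3 - 7 + 99}{11} - 2\right)^{2} = \left(\left(- \frac{1}{11}\right) 95 - 2\right)^{2} = \left(- \frac{95}{11} - 2\right)^{2} = \left(- \frac{117}{11}\right)^{2} = \frac{13689}{121}$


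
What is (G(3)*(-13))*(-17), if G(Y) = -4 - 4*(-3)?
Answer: 1768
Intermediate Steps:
G(Y) = 8 (G(Y) = -4 + 12 = 8)
(G(3)*(-13))*(-17) = (8*(-13))*(-17) = -104*(-17) = 1768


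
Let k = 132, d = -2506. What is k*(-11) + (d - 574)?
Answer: -4532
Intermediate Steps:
k*(-11) + (d - 574) = 132*(-11) + (-2506 - 574) = -1452 - 3080 = -4532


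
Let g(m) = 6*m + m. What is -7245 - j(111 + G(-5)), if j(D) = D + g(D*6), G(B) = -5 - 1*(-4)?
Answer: -11975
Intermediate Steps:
G(B) = -1 (G(B) = -5 + 4 = -1)
g(m) = 7*m
j(D) = 43*D (j(D) = D + 7*(D*6) = D + 7*(6*D) = D + 42*D = 43*D)
-7245 - j(111 + G(-5)) = -7245 - 43*(111 - 1) = -7245 - 43*110 = -7245 - 1*4730 = -7245 - 4730 = -11975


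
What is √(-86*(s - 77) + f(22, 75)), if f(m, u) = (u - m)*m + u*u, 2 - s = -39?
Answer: √9887 ≈ 99.433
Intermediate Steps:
s = 41 (s = 2 - 1*(-39) = 2 + 39 = 41)
f(m, u) = u² + m*(u - m) (f(m, u) = m*(u - m) + u² = u² + m*(u - m))
√(-86*(s - 77) + f(22, 75)) = √(-86*(41 - 77) + (75² - 1*22² + 22*75)) = √(-86*(-36) + (5625 - 1*484 + 1650)) = √(3096 + (5625 - 484 + 1650)) = √(3096 + 6791) = √9887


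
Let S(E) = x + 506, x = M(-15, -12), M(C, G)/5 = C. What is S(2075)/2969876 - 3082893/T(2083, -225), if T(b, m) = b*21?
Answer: -435990051335/6186251708 ≈ -70.477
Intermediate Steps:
M(C, G) = 5*C
x = -75 (x = 5*(-15) = -75)
T(b, m) = 21*b
S(E) = 431 (S(E) = -75 + 506 = 431)
S(2075)/2969876 - 3082893/T(2083, -225) = 431/2969876 - 3082893/(21*2083) = 431*(1/2969876) - 3082893/43743 = 431/2969876 - 3082893*1/43743 = 431/2969876 - 1027631/14581 = -435990051335/6186251708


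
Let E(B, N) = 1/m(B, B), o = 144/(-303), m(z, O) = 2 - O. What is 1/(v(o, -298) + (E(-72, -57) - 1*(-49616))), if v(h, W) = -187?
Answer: 74/3657747 ≈ 2.0231e-5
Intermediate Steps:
o = -48/101 (o = 144*(-1/303) = -48/101 ≈ -0.47525)
E(B, N) = 1/(2 - B)
1/(v(o, -298) + (E(-72, -57) - 1*(-49616))) = 1/(-187 + (-1/(-2 - 72) - 1*(-49616))) = 1/(-187 + (-1/(-74) + 49616)) = 1/(-187 + (-1*(-1/74) + 49616)) = 1/(-187 + (1/74 + 49616)) = 1/(-187 + 3671585/74) = 1/(3657747/74) = 74/3657747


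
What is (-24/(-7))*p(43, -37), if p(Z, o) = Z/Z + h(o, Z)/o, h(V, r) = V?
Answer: 48/7 ≈ 6.8571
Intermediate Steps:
p(Z, o) = 2 (p(Z, o) = Z/Z + o/o = 1 + 1 = 2)
(-24/(-7))*p(43, -37) = -24/(-7)*2 = -24*(-1/7)*2 = (24/7)*2 = 48/7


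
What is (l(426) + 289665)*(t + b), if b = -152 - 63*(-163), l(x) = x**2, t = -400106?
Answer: -183739807449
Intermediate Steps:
b = 10117 (b = -152 + 10269 = 10117)
(l(426) + 289665)*(t + b) = (426**2 + 289665)*(-400106 + 10117) = (181476 + 289665)*(-389989) = 471141*(-389989) = -183739807449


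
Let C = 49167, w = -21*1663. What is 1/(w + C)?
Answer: 1/14244 ≈ 7.0205e-5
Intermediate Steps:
w = -34923
1/(w + C) = 1/(-34923 + 49167) = 1/14244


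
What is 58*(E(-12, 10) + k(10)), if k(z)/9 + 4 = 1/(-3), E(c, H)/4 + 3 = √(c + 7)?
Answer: -2958 + 232*I*√5 ≈ -2958.0 + 518.77*I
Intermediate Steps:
E(c, H) = -12 + 4*√(7 + c) (E(c, H) = -12 + 4*√(c + 7) = -12 + 4*√(7 + c))
k(z) = -39 (k(z) = -36 + 9/(-3) = -36 + 9*(-⅓) = -36 - 3 = -39)
58*(E(-12, 10) + k(10)) = 58*((-12 + 4*√(7 - 12)) - 39) = 58*((-12 + 4*√(-5)) - 39) = 58*((-12 + 4*(I*√5)) - 39) = 58*((-12 + 4*I*√5) - 39) = 58*(-51 + 4*I*√5) = -2958 + 232*I*√5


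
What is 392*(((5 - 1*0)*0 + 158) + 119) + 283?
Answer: 108867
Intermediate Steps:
392*(((5 - 1*0)*0 + 158) + 119) + 283 = 392*(((5 + 0)*0 + 158) + 119) + 283 = 392*((5*0 + 158) + 119) + 283 = 392*((0 + 158) + 119) + 283 = 392*(158 + 119) + 283 = 392*277 + 283 = 108584 + 283 = 108867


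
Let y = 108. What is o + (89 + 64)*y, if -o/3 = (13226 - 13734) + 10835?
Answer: -14457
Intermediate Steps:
o = -30981 (o = -3*((13226 - 13734) + 10835) = -3*(-508 + 10835) = -3*10327 = -30981)
o + (89 + 64)*y = -30981 + (89 + 64)*108 = -30981 + 153*108 = -30981 + 16524 = -14457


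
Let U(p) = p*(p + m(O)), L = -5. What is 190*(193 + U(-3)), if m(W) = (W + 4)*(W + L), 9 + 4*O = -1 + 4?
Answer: 95285/2 ≈ 47643.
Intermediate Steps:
O = -3/2 (O = -9/4 + (-1 + 4)/4 = -9/4 + (¼)*3 = -9/4 + ¾ = -3/2 ≈ -1.5000)
m(W) = (-5 + W)*(4 + W) (m(W) = (W + 4)*(W - 5) = (4 + W)*(-5 + W) = (-5 + W)*(4 + W))
U(p) = p*(-65/4 + p) (U(p) = p*(p + (-20 + (-3/2)² - 1*(-3/2))) = p*(p + (-20 + 9/4 + 3/2)) = p*(p - 65/4) = p*(-65/4 + p))
190*(193 + U(-3)) = 190*(193 + (¼)*(-3)*(-65 + 4*(-3))) = 190*(193 + (¼)*(-3)*(-65 - 12)) = 190*(193 + (¼)*(-3)*(-77)) = 190*(193 + 231/4) = 190*(1003/4) = 95285/2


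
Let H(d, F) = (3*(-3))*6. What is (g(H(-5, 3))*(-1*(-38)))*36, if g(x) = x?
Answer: -73872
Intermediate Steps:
H(d, F) = -54 (H(d, F) = -9*6 = -54)
(g(H(-5, 3))*(-1*(-38)))*36 = -(-54)*(-38)*36 = -54*38*36 = -2052*36 = -73872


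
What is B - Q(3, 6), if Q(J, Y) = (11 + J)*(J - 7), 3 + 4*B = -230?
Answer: -9/4 ≈ -2.2500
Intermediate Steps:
B = -233/4 (B = -¾ + (¼)*(-230) = -¾ - 115/2 = -233/4 ≈ -58.250)
Q(J, Y) = (-7 + J)*(11 + J) (Q(J, Y) = (11 + J)*(-7 + J) = (-7 + J)*(11 + J))
B - Q(3, 6) = -233/4 - (-77 + 3² + 4*3) = -233/4 - (-77 + 9 + 12) = -233/4 - 1*(-56) = -233/4 + 56 = -9/4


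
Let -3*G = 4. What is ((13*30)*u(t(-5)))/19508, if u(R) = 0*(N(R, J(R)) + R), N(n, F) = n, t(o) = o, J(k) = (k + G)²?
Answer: 0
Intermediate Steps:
G = -4/3 (G = -⅓*4 = -4/3 ≈ -1.3333)
J(k) = (-4/3 + k)² (J(k) = (k - 4/3)² = (-4/3 + k)²)
u(R) = 0 (u(R) = 0*(R + R) = 0*(2*R) = 0)
((13*30)*u(t(-5)))/19508 = ((13*30)*0)/19508 = (390*0)*(1/19508) = 0*(1/19508) = 0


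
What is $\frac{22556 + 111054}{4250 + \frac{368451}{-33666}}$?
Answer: $\frac{1499371420}{47570683} \approx 31.519$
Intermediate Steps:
$\frac{22556 + 111054}{4250 + \frac{368451}{-33666}} = \frac{133610}{4250 + 368451 \left(- \frac{1}{33666}\right)} = \frac{133610}{4250 - \frac{122817}{11222}} = \frac{133610}{\frac{47570683}{11222}} = 133610 \cdot \frac{11222}{47570683} = \frac{1499371420}{47570683}$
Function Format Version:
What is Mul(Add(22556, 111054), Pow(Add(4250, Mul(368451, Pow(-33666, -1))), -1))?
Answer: Rational(1499371420, 47570683) ≈ 31.519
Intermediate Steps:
Mul(Add(22556, 111054), Pow(Add(4250, Mul(368451, Pow(-33666, -1))), -1)) = Mul(133610, Pow(Add(4250, Mul(368451, Rational(-1, 33666))), -1)) = Mul(133610, Pow(Add(4250, Rational(-122817, 11222)), -1)) = Mul(133610, Pow(Rational(47570683, 11222), -1)) = Mul(133610, Rational(11222, 47570683)) = Rational(1499371420, 47570683)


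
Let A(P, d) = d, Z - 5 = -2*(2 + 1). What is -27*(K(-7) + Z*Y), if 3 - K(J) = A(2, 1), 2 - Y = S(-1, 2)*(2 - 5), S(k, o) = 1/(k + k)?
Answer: -81/2 ≈ -40.500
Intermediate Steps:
S(k, o) = 1/(2*k)
Z = -1 (Z = 5 - 2*(2 + 1) = 5 - 2*3 = 5 - 6 = -1)
Y = 1/2 (Y = 2 - (1/2)/(-1)*(2 - 5) = 2 - (1/2)*(-1)*(-3) = 2 - (-1)*(-3)/2 = 2 - 1*3/2 = 2 - 3/2 = 1/2 ≈ 0.50000)
K(J) = 2 (K(J) = 3 - 1*1 = 3 - 1 = 2)
-27*(K(-7) + Z*Y) = -27*(2 - 1*1/2) = -27*(2 - 1/2) = -27*3/2 = -81/2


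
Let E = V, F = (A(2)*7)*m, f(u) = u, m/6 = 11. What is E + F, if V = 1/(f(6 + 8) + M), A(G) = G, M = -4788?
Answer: 4411175/4774 ≈ 924.00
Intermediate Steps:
m = 66 (m = 6*11 = 66)
V = -1/4774 (V = 1/((6 + 8) - 4788) = 1/(14 - 4788) = 1/(-4774) = -1/4774 ≈ -0.00020947)
F = 924 (F = (2*7)*66 = 14*66 = 924)
E = -1/4774 ≈ -0.00020947
E + F = -1/4774 + 924 = 4411175/4774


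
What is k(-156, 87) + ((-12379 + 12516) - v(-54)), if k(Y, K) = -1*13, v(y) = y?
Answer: 178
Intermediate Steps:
k(Y, K) = -13
k(-156, 87) + ((-12379 + 12516) - v(-54)) = -13 + ((-12379 + 12516) - 1*(-54)) = -13 + (137 + 54) = -13 + 191 = 178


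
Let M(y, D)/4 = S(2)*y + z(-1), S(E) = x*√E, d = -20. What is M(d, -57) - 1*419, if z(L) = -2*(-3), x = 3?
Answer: -395 - 240*√2 ≈ -734.41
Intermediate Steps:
S(E) = 3*√E
z(L) = 6
M(y, D) = 24 + 12*y*√2 (M(y, D) = 4*((3*√2)*y + 6) = 4*(3*y*√2 + 6) = 4*(6 + 3*y*√2) = 24 + 12*y*√2)
M(d, -57) - 1*419 = (24 + 12*(-20)*√2) - 1*419 = (24 - 240*√2) - 419 = -395 - 240*√2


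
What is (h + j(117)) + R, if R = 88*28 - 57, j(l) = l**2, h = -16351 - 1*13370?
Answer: -13625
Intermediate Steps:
h = -29721 (h = -16351 - 13370 = -29721)
R = 2407 (R = 2464 - 57 = 2407)
(h + j(117)) + R = (-29721 + 117**2) + 2407 = (-29721 + 13689) + 2407 = -16032 + 2407 = -13625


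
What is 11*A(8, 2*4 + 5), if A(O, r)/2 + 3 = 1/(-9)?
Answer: -616/9 ≈ -68.444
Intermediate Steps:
A(O, r) = -56/9 (A(O, r) = -6 + 2/(-9) = -6 + 2*(-⅑) = -6 - 2/9 = -56/9)
11*A(8, 2*4 + 5) = 11*(-56/9) = -616/9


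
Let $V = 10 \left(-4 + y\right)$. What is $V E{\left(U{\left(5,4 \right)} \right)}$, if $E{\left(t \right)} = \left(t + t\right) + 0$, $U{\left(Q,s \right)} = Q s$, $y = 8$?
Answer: $1600$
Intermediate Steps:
$E{\left(t \right)} = 2 t$ ($E{\left(t \right)} = 2 t + 0 = 2 t$)
$V = 40$ ($V = 10 \left(-4 + 8\right) = 10 \cdot 4 = 40$)
$V E{\left(U{\left(5,4 \right)} \right)} = 40 \cdot 2 \cdot 5 \cdot 4 = 40 \cdot 2 \cdot 20 = 40 \cdot 40 = 1600$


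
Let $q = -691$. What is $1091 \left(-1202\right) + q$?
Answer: $-1312073$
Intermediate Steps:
$1091 \left(-1202\right) + q = 1091 \left(-1202\right) - 691 = -1311382 - 691 = -1312073$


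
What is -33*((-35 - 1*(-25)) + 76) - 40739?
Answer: -42917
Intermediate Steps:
-33*((-35 - 1*(-25)) + 76) - 40739 = -33*((-35 + 25) + 76) - 40739 = -33*(-10 + 76) - 40739 = -33*66 - 40739 = -2178 - 40739 = -42917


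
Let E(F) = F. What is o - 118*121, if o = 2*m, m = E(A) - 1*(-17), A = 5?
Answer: -14234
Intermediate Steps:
m = 22 (m = 5 - 1*(-17) = 5 + 17 = 22)
o = 44 (o = 2*22 = 44)
o - 118*121 = 44 - 118*121 = 44 - 14278 = -14234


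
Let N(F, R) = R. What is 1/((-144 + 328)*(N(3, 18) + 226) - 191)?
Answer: 1/44705 ≈ 2.2369e-5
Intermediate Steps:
1/((-144 + 328)*(N(3, 18) + 226) - 191) = 1/((-144 + 328)*(18 + 226) - 191) = 1/(184*244 - 191) = 1/(44896 - 191) = 1/44705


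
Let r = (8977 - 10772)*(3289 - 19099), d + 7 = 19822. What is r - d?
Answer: 28359135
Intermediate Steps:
d = 19815 (d = -7 + 19822 = 19815)
r = 28378950 (r = -1795*(-15810) = 28378950)
r - d = 28378950 - 1*19815 = 28378950 - 19815 = 28359135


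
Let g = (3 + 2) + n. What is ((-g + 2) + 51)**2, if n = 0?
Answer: 2304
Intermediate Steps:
g = 5 (g = (3 + 2) + 0 = 5 + 0 = 5)
((-g + 2) + 51)**2 = ((-1*5 + 2) + 51)**2 = ((-5 + 2) + 51)**2 = (-3 + 51)**2 = 48**2 = 2304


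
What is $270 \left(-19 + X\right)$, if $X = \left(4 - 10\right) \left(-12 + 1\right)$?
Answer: $12690$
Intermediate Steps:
$X = 66$ ($X = \left(-6\right) \left(-11\right) = 66$)
$270 \left(-19 + X\right) = 270 \left(-19 + 66\right) = 270 \cdot 47 = 12690$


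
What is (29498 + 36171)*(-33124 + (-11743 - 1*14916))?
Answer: -3925889827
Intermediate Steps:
(29498 + 36171)*(-33124 + (-11743 - 1*14916)) = 65669*(-33124 + (-11743 - 14916)) = 65669*(-33124 - 26659) = 65669*(-59783) = -3925889827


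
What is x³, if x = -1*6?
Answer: -216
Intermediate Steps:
x = -6
x³ = (-6)³ = -216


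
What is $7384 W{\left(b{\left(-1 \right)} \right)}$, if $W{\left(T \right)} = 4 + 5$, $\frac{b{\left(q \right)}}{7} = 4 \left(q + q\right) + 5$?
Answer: $66456$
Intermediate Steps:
$b{\left(q \right)} = 35 + 56 q$ ($b{\left(q \right)} = 7 \left(4 \left(q + q\right) + 5\right) = 7 \left(4 \cdot 2 q + 5\right) = 7 \left(8 q + 5\right) = 7 \left(5 + 8 q\right) = 35 + 56 q$)
$W{\left(T \right)} = 9$
$7384 W{\left(b{\left(-1 \right)} \right)} = 7384 \cdot 9 = 66456$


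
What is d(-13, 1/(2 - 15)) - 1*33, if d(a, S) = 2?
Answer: -31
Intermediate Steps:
d(-13, 1/(2 - 15)) - 1*33 = 2 - 1*33 = 2 - 33 = -31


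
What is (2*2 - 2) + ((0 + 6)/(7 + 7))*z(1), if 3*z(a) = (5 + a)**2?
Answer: 50/7 ≈ 7.1429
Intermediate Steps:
z(a) = (5 + a)**2/3
(2*2 - 2) + ((0 + 6)/(7 + 7))*z(1) = (2*2 - 2) + ((0 + 6)/(7 + 7))*((5 + 1)**2/3) = (4 - 2) + (6/14)*((1/3)*6**2) = 2 + (6*(1/14))*((1/3)*36) = 2 + (3/7)*12 = 2 + 36/7 = 50/7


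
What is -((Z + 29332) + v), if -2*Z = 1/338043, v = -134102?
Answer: 70833530221/676086 ≈ 1.0477e+5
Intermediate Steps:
Z = -1/676086 (Z = -½/338043 = -½*1/338043 = -1/676086 ≈ -1.4791e-6)
-((Z + 29332) + v) = -((-1/676086 + 29332) - 134102) = -(19830954551/676086 - 134102) = -1*(-70833530221/676086) = 70833530221/676086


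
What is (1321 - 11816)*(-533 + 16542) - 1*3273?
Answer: -168017728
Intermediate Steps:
(1321 - 11816)*(-533 + 16542) - 1*3273 = -10495*16009 - 3273 = -168014455 - 3273 = -168017728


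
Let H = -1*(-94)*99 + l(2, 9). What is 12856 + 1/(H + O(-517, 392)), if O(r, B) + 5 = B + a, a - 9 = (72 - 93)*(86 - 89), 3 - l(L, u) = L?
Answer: 125551697/9766 ≈ 12856.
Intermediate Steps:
l(L, u) = 3 - L
a = 72 (a = 9 + (72 - 93)*(86 - 89) = 9 - 21*(-3) = 9 + 63 = 72)
H = 9307 (H = -1*(-94)*99 + (3 - 1*2) = 94*99 + (3 - 2) = 9306 + 1 = 9307)
O(r, B) = 67 + B (O(r, B) = -5 + (B + 72) = -5 + (72 + B) = 67 + B)
12856 + 1/(H + O(-517, 392)) = 12856 + 1/(9307 + (67 + 392)) = 12856 + 1/(9307 + 459) = 12856 + 1/9766 = 125551697/9766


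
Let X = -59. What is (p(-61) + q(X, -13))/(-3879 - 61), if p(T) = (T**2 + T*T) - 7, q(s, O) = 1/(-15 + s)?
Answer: -550189/291560 ≈ -1.8871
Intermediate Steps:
p(T) = -7 + 2*T**2 (p(T) = (T**2 + T**2) - 7 = 2*T**2 - 7 = -7 + 2*T**2)
(p(-61) + q(X, -13))/(-3879 - 61) = ((-7 + 2*(-61)**2) + 1/(-15 - 59))/(-3879 - 61) = ((-7 + 2*3721) + 1/(-74))/(-3940) = ((-7 + 7442) - 1/74)*(-1/3940) = (7435 - 1/74)*(-1/3940) = (550189/74)*(-1/3940) = -550189/291560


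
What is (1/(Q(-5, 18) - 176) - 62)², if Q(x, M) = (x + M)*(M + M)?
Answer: 327718609/85264 ≈ 3843.6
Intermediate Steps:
Q(x, M) = 2*M*(M + x) (Q(x, M) = (M + x)*(2*M) = 2*M*(M + x))
(1/(Q(-5, 18) - 176) - 62)² = (1/(2*18*(18 - 5) - 176) - 62)² = (1/(2*18*13 - 176) - 62)² = (1/(468 - 176) - 62)² = (1/292 - 62)² = (-18103/292)² = 327718609/85264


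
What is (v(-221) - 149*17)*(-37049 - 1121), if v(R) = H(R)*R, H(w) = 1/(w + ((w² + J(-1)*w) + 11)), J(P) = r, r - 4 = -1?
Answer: 2318887904025/23984 ≈ 9.6685e+7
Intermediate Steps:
r = 3 (r = 4 - 1 = 3)
J(P) = 3
H(w) = 1/(11 + w² + 4*w) (H(w) = 1/(w + ((w² + 3*w) + 11)) = 1/(w + (11 + w² + 3*w)) = 1/(11 + w² + 4*w))
v(R) = R/(11 + R² + 4*R)
(v(-221) - 149*17)*(-37049 - 1121) = (-221/(11 + (-221)² + 4*(-221)) - 149*17)*(-37049 - 1121) = (-221/(11 + 48841 - 884) - 2533)*(-38170) = (-221/47968 - 2533)*(-38170) = -121503165/47968*(-38170) = 2318887904025/23984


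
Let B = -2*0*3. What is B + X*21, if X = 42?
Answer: 882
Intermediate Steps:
B = 0 (B = 0*3 = 0)
B + X*21 = 0 + 42*21 = 0 + 882 = 882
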